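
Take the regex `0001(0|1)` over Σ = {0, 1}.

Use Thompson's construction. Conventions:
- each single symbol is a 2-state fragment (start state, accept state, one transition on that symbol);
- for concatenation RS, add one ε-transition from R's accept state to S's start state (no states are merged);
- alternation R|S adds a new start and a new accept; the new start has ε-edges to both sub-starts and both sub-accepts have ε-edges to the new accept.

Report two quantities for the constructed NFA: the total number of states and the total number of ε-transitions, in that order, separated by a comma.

14, 8

Per subexpression:
Each of the 6 symbol leaves contributes 2 states and 0 ε-transitions.
  0|1 → 6 states, 4 ε-transitions
  0001(0|1) → 14 states, 8 ε-transitions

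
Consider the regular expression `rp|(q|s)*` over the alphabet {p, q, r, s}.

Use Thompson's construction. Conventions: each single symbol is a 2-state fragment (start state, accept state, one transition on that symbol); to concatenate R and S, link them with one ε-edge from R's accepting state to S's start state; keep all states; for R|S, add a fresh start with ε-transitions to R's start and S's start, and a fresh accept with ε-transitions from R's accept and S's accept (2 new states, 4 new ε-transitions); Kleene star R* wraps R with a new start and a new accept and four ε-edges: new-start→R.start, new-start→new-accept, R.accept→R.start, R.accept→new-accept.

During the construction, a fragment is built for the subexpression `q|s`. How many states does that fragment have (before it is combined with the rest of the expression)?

6

Fragment for `q|s`:
Each of the 2 symbol leaves contributes a 2-state fragment.
  q|s : 6 states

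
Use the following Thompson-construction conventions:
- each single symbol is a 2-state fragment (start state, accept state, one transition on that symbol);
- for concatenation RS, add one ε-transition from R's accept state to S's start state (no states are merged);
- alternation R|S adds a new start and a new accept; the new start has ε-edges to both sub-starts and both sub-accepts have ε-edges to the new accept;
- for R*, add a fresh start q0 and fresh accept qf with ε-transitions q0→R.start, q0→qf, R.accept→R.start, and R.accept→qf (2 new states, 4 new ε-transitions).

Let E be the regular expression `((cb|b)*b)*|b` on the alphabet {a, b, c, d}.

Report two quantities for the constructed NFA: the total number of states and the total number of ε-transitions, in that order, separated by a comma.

18, 18

Recursing over subexpressions:
Each of the 5 symbol leaves contributes 2 states and 0 ε-transitions.
  cb → 4 states, 1 ε-transition
  cb|b → 8 states, 5 ε-transitions
  (cb|b)* → 10 states, 9 ε-transitions
  (cb|b)*b → 12 states, 10 ε-transitions
  ((cb|b)*b)* → 14 states, 14 ε-transitions
  ((cb|b)*b)*|b → 18 states, 18 ε-transitions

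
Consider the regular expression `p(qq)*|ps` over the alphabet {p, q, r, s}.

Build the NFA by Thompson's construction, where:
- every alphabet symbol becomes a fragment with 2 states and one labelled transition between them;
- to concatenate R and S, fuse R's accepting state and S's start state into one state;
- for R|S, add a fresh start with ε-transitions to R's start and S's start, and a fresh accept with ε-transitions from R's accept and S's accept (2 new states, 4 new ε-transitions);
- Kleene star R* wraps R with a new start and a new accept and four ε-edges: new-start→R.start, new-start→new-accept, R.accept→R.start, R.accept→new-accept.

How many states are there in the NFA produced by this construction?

Recursing over subexpressions:
Each of the 5 symbol leaves contributes a 2-state fragment.
  qq → 3 states
  (qq)* → 5 states
  p(qq)* → 6 states
  ps → 3 states
  p(qq)*|ps → 11 states

11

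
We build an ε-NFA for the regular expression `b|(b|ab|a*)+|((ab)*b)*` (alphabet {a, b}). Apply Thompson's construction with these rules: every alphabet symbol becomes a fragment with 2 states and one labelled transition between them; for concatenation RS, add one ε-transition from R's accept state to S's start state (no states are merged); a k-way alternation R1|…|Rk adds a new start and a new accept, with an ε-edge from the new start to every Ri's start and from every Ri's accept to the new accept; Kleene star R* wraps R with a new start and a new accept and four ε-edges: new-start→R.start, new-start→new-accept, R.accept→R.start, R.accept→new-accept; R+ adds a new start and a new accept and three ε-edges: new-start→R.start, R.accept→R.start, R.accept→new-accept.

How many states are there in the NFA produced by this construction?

28

Bottom-up over the parse tree:
Each of the 8 symbol leaves contributes a 2-state fragment.
  ab → 4 states
  a* → 4 states
  b|ab|a* → 12 states
  (b|ab|a*)+ → 14 states
  ab → 4 states
  (ab)* → 6 states
  (ab)*b → 8 states
  ((ab)*b)* → 10 states
  b|(b|ab|a*)+|((ab)*b)* → 28 states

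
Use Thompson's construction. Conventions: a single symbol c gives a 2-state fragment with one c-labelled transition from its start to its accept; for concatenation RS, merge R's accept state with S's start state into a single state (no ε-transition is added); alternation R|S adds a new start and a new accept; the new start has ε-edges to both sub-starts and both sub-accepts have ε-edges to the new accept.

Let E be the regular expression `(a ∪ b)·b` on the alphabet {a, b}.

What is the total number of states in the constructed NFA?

7

Recursing over subexpressions:
Each of the 3 symbol leaves contributes a 2-state fragment.
  a ∪ b : 6 states
  (a ∪ b)·b : 7 states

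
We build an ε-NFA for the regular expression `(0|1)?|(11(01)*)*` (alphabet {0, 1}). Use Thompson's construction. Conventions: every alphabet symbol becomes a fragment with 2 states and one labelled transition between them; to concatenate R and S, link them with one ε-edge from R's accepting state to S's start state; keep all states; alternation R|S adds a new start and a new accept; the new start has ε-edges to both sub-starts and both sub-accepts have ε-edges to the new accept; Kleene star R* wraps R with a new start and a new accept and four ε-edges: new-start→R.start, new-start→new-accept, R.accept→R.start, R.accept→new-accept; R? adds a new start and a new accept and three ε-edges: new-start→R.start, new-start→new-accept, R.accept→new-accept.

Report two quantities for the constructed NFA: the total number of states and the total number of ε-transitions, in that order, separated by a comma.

22, 22

Recursing over subexpressions:
Each of the 6 symbol leaves contributes 2 states and 0 ε-transitions.
  0|1 = 6 states, 4 ε-transitions
  (0|1)? = 8 states, 7 ε-transitions
  01 = 4 states, 1 ε-transition
  (01)* = 6 states, 5 ε-transitions
  11(01)* = 10 states, 7 ε-transitions
  (11(01)*)* = 12 states, 11 ε-transitions
  (0|1)?|(11(01)*)* = 22 states, 22 ε-transitions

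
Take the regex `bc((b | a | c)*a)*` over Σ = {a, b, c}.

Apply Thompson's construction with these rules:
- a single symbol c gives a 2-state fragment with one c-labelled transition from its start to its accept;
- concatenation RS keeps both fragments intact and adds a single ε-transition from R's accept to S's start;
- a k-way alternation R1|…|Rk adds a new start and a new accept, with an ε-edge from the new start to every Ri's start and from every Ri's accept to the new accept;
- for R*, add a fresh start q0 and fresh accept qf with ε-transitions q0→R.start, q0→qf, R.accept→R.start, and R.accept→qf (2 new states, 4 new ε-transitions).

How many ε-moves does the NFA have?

17

Per subexpression:
Each of the 6 symbol leaves contributes 0 ε-transitions.
  b | a | c — 6 ε-transitions
  (b | a | c)* — 10 ε-transitions
  (b | a | c)*a — 11 ε-transitions
  ((b | a | c)*a)* — 15 ε-transitions
  bc((b | a | c)*a)* — 17 ε-transitions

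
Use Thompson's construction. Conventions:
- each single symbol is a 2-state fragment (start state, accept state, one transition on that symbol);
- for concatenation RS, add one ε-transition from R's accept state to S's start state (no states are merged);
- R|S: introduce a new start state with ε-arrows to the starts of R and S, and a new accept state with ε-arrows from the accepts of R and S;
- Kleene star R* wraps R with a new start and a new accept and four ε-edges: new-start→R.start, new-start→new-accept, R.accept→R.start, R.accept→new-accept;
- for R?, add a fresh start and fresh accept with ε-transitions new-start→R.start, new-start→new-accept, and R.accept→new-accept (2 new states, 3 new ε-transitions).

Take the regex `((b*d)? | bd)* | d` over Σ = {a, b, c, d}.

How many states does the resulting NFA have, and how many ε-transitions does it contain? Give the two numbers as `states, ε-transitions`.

20, 21

Per subexpression:
Each of the 5 symbol leaves contributes 2 states and 0 ε-transitions.
  b* → 4 states, 4 ε-transitions
  b*d → 6 states, 5 ε-transitions
  (b*d)? → 8 states, 8 ε-transitions
  bd → 4 states, 1 ε-transition
  (b*d)? | bd → 14 states, 13 ε-transitions
  ((b*d)? | bd)* → 16 states, 17 ε-transitions
  ((b*d)? | bd)* | d → 20 states, 21 ε-transitions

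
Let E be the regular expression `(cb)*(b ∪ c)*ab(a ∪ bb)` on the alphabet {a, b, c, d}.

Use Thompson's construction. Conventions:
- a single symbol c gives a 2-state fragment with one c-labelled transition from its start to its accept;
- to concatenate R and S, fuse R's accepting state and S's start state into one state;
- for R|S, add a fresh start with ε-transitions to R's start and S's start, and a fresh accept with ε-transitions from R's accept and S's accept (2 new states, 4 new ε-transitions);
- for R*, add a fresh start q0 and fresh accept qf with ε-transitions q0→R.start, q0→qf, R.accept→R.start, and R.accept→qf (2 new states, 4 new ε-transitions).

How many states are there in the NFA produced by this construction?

Bottom-up over the parse tree:
Each of the 9 symbol leaves contributes a 2-state fragment.
  cb = 3 states
  (cb)* = 5 states
  b ∪ c = 6 states
  (b ∪ c)* = 8 states
  bb = 3 states
  a ∪ bb = 7 states
  (cb)*(b ∪ c)*ab(a ∪ bb) = 20 states

20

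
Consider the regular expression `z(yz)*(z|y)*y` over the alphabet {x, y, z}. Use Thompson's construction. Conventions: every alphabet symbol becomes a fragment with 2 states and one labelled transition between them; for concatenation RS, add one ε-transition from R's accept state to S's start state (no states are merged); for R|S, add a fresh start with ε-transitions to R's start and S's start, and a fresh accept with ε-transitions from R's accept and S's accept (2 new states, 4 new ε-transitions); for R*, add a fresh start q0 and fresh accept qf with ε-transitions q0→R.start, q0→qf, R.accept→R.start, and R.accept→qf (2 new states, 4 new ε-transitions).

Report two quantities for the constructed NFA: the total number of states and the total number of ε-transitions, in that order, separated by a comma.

18, 16

Bottom-up over the parse tree:
Each of the 6 symbol leaves contributes 2 states and 0 ε-transitions.
  yz = 4 states, 1 ε-transition
  (yz)* = 6 states, 5 ε-transitions
  z|y = 6 states, 4 ε-transitions
  (z|y)* = 8 states, 8 ε-transitions
  z(yz)*(z|y)*y = 18 states, 16 ε-transitions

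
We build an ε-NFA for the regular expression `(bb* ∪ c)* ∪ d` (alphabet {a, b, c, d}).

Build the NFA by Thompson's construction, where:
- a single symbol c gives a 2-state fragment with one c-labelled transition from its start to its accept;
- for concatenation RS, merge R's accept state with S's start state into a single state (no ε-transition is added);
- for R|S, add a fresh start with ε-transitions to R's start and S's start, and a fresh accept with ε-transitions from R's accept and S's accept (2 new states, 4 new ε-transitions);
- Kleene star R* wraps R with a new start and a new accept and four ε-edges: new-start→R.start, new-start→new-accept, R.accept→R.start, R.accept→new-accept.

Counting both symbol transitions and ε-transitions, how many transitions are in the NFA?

By structural recursion:
Each of the 4 symbol leaves contributes 1 transition (1 symbol, 0 ε).
  b* = 5 transitions (1 symbol, 4 ε)
  bb* = 6 transitions (2 symbol, 4 ε)
  bb* ∪ c = 11 transitions (3 symbol, 8 ε)
  (bb* ∪ c)* = 15 transitions (3 symbol, 12 ε)
  (bb* ∪ c)* ∪ d = 20 transitions (4 symbol, 16 ε)

20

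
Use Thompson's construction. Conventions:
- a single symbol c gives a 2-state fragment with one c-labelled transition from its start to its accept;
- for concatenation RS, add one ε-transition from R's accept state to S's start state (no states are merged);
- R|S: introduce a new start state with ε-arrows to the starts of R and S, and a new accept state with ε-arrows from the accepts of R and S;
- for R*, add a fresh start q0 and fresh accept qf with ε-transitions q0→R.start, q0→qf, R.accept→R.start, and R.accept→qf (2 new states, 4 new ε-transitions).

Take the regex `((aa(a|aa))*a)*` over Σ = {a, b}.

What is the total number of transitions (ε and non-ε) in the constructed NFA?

22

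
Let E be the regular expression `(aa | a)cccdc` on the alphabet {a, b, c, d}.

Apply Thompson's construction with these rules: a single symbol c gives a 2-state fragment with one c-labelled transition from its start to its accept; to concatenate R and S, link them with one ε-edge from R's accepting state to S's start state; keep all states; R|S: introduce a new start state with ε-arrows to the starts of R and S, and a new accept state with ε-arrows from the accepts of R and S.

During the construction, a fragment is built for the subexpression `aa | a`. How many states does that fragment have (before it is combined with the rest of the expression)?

Fragment for `aa | a`:
Each of the 3 symbol leaves contributes a 2-state fragment.
  aa → 4 states
  aa | a → 8 states

8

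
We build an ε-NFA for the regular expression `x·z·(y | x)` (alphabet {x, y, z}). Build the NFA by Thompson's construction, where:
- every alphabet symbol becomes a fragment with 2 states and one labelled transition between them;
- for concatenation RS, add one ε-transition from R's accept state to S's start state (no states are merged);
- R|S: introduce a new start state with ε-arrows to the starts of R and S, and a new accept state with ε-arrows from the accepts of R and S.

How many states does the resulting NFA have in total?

10

Building bottom-up:
Each of the 4 symbol leaves contributes a 2-state fragment.
  y | x = 6 states
  x·z·(y | x) = 10 states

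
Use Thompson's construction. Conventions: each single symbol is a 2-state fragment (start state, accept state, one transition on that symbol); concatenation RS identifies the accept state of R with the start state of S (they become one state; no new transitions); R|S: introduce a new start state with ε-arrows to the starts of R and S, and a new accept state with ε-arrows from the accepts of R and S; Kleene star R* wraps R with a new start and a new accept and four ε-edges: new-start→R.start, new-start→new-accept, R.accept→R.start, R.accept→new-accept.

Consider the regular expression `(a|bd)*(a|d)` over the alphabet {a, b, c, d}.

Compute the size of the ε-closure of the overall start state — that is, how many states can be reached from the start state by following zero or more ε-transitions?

7

Compute the ε-closure size of each fragment's start state recursively; a symbol fragment's start has no outgoing ε-edge, so its closure is just itself (size 1).
  bd — same as the first factor's closure: |ε-closure| = 1
  a|bd — |ε-closure| = 1 + 1 + 1 = 3 (the new accept is not ε-reachable since no branch accepts ε)
  (a|bd)* — the star's fresh start ε-reaches both the body's start and the fresh accept: |ε-closure| = 2 + 3 = 5
  a|d — |ε-closure| = 1 + 1 + 1 = 3 (the new accept is not ε-reachable since no branch accepts ε)
  (a|bd)*(a|d) — |ε-closure| = 5 + (3−1) = 7 (closure spills across the concat boundary because the left factor accepts ε)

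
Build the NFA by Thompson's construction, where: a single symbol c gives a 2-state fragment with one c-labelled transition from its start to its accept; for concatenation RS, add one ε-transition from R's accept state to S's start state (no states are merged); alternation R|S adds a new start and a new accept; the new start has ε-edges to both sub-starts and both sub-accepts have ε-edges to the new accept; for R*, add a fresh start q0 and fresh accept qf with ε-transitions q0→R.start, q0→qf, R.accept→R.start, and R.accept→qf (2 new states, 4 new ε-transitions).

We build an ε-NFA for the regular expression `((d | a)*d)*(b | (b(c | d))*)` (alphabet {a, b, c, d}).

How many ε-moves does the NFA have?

27

Recursing over subexpressions:
Each of the 7 symbol leaves contributes 0 ε-transitions.
  d | a : 4 ε-transitions
  (d | a)* : 8 ε-transitions
  (d | a)*d : 9 ε-transitions
  ((d | a)*d)* : 13 ε-transitions
  c | d : 4 ε-transitions
  b(c | d) : 5 ε-transitions
  (b(c | d))* : 9 ε-transitions
  b | (b(c | d))* : 13 ε-transitions
  ((d | a)*d)*(b | (b(c | d))*) : 27 ε-transitions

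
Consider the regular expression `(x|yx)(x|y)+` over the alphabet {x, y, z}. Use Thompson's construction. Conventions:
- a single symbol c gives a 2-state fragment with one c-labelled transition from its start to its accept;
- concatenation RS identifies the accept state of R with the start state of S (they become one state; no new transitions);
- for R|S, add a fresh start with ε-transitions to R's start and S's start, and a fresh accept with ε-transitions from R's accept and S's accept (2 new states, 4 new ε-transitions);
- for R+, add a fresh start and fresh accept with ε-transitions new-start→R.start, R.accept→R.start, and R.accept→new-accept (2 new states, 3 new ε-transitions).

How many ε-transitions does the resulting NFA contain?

11

Building bottom-up:
Each of the 5 symbol leaves contributes 0 ε-transitions.
  yx = 0 ε-transitions
  x|yx = 4 ε-transitions
  x|y = 4 ε-transitions
  (x|y)+ = 7 ε-transitions
  (x|yx)(x|y)+ = 11 ε-transitions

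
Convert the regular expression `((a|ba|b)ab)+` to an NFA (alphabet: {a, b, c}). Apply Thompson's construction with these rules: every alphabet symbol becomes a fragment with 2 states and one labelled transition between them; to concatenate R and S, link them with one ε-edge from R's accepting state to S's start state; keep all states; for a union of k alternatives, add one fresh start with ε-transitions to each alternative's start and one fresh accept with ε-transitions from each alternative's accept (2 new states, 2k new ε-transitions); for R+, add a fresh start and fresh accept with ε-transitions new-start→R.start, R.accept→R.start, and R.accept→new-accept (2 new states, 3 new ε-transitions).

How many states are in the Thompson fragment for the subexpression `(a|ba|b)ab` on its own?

14

Fragment for `(a|ba|b)ab`:
Each of the 6 symbol leaves contributes a 2-state fragment.
  ba : 4 states
  a|ba|b : 10 states
  (a|ba|b)ab : 14 states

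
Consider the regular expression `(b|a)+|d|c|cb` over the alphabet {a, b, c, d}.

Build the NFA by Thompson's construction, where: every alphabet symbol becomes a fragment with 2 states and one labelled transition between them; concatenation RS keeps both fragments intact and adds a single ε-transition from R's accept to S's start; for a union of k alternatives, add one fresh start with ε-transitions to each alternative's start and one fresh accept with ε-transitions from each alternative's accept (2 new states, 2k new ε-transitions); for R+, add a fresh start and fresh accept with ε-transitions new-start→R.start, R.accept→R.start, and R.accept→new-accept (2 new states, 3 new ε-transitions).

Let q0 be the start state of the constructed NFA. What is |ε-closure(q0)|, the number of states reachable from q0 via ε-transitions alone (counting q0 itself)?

8

Compute the ε-closure size of each fragment's start state recursively; a symbol fragment's start has no outgoing ε-edge, so its closure is just itself (size 1).
  b|a → new start ε-reaches every alternative's start; none of them accept ε, so the new accept is not reached: C = 1 + 1 + 1 = 3
  (b|a)+ → new start ε-reaches only the body's start; the new accept needs a symbol first: C = 1 + 3 = 4
  cb → C equals the left operand's closure size = 1 (its accept is not ε-reachable, so the closure stops there)
  (b|a)+|d|c|cb → new start ε-reaches every alternative's start; none of them accept ε, so the new accept is not reached: C = 1 + 4 + 1 + 1 + 1 = 8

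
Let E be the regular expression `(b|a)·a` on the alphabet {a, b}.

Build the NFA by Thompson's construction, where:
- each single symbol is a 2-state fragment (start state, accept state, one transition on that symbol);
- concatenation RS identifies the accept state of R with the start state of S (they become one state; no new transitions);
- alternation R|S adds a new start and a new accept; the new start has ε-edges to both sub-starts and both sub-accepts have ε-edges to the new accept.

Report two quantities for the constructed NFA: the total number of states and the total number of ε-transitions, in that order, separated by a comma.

Bottom-up over the parse tree:
Each of the 3 symbol leaves contributes 2 states and 0 ε-transitions.
  b|a = 6 states, 4 ε-transitions
  (b|a)·a = 7 states, 4 ε-transitions

7, 4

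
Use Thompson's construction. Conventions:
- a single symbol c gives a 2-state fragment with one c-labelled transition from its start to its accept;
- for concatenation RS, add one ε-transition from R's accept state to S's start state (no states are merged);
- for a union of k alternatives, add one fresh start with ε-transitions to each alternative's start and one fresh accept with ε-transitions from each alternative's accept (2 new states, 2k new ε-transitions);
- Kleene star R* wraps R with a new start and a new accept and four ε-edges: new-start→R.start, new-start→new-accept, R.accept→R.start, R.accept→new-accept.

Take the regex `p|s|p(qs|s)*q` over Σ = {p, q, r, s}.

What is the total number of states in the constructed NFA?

Per subexpression:
Each of the 7 symbol leaves contributes a 2-state fragment.
  qs — 4 states
  qs|s — 8 states
  (qs|s)* — 10 states
  p(qs|s)*q — 14 states
  p|s|p(qs|s)*q — 20 states

20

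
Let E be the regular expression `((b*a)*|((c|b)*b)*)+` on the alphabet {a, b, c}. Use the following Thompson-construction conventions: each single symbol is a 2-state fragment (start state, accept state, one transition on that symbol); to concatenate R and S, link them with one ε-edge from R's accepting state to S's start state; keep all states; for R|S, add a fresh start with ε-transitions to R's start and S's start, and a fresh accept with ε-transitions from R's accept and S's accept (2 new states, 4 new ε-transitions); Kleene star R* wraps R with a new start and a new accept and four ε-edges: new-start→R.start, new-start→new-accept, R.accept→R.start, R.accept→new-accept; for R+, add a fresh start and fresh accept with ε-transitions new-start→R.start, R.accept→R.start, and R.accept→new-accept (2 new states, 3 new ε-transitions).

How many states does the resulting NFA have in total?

Bottom-up over the parse tree:
Each of the 5 symbol leaves contributes a 2-state fragment.
  b* : 4 states
  b*a : 6 states
  (b*a)* : 8 states
  c|b : 6 states
  (c|b)* : 8 states
  (c|b)*b : 10 states
  ((c|b)*b)* : 12 states
  (b*a)*|((c|b)*b)* : 22 states
  ((b*a)*|((c|b)*b)*)+ : 24 states

24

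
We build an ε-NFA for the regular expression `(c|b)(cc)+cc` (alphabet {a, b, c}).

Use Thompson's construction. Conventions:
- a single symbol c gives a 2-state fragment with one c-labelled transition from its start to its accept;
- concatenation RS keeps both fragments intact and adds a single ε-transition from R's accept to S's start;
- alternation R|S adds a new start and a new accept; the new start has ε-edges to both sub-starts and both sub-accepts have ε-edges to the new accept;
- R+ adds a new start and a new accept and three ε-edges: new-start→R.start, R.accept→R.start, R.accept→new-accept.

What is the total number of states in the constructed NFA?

Building bottom-up:
Each of the 6 symbol leaves contributes a 2-state fragment.
  c|b — 6 states
  cc — 4 states
  (cc)+ — 6 states
  (c|b)(cc)+cc — 16 states

16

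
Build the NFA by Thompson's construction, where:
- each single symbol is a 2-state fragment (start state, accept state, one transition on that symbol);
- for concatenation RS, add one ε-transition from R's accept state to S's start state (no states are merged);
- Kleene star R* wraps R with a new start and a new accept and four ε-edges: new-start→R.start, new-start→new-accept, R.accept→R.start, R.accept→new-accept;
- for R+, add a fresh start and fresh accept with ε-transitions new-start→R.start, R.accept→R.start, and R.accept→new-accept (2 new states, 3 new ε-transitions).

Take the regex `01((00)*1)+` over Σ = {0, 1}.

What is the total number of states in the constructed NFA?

Per subexpression:
Each of the 5 symbol leaves contributes a 2-state fragment.
  00 → 4 states
  (00)* → 6 states
  (00)*1 → 8 states
  ((00)*1)+ → 10 states
  01((00)*1)+ → 14 states

14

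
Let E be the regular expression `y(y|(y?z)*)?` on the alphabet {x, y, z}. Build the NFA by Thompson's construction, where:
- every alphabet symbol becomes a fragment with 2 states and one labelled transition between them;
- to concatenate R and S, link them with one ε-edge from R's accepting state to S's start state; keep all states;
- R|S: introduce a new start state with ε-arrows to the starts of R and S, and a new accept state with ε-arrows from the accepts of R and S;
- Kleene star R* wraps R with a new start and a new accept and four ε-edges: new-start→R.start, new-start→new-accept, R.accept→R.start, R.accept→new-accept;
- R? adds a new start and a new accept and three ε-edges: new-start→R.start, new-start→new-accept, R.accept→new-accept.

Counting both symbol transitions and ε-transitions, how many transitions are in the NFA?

20

By structural recursion:
Each of the 4 symbol leaves contributes 1 transition (1 symbol, 0 ε).
  y? = 4 transitions (1 symbol, 3 ε)
  y?z = 6 transitions (2 symbol, 4 ε)
  (y?z)* = 10 transitions (2 symbol, 8 ε)
  y|(y?z)* = 15 transitions (3 symbol, 12 ε)
  (y|(y?z)*)? = 18 transitions (3 symbol, 15 ε)
  y(y|(y?z)*)? = 20 transitions (4 symbol, 16 ε)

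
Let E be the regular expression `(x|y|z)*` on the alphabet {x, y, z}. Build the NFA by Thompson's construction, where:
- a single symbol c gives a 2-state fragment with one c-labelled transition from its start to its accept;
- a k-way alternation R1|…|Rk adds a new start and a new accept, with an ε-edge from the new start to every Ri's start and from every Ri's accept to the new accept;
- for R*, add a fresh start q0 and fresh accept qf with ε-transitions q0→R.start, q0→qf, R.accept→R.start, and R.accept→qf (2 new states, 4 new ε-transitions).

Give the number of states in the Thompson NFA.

10

Recursing over subexpressions:
Each of the 3 symbol leaves contributes a 2-state fragment.
  x|y|z — 8 states
  (x|y|z)* — 10 states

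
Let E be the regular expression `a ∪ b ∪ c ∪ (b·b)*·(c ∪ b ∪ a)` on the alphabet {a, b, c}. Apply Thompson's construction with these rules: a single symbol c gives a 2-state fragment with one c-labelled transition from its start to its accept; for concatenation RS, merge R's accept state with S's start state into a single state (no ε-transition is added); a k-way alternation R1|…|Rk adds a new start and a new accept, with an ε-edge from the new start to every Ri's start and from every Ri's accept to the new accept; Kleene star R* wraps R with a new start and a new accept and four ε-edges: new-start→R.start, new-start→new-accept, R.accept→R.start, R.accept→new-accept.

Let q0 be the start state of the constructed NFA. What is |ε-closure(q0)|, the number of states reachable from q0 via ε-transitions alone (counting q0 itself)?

Work bottom-up. For each fragment F, track |ε-closure(F.start)| and whether F's accept lies in that closure (i.e. whether F accepts ε). A single-symbol fragment has closure size 1 and does not accept ε.
  b·b → same as the first factor's closure: C = 1
  (b·b)* → C = 1 (new start) + 1 (body) + 1 (new accept) = 3
  c ∪ b ∪ a → C = 1 + 1 + 1 + 1 = 4 (the new accept is not ε-reachable since no branch accepts ε)
  (b·b)*·(c ∪ b ∪ a) → the left operand accepts ε, so the closure extends into the next operand (the shared merged state is already counted); C = 3 + (4−1) = 6
  a ∪ b ∪ c ∪ (b·b)*·(c ∪ b ∪ a) → new start ε-reaches every alternative's start; none of them accept ε, so the new accept is not reached: C = 1 + 1 + 1 + 1 + 6 = 10

10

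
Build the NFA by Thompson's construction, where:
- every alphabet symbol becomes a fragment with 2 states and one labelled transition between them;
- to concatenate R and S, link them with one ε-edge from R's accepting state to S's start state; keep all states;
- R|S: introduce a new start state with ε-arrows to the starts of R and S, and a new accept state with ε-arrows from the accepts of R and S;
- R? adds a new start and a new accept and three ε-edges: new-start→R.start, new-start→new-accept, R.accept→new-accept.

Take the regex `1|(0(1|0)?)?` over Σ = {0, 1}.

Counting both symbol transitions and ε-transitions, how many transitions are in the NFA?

19

Bottom-up over the parse tree:
Each of the 4 symbol leaves contributes 1 transition (1 symbol, 0 ε).
  1|0 : 6 transitions (2 symbol, 4 ε)
  (1|0)? : 9 transitions (2 symbol, 7 ε)
  0(1|0)? : 11 transitions (3 symbol, 8 ε)
  (0(1|0)?)? : 14 transitions (3 symbol, 11 ε)
  1|(0(1|0)?)? : 19 transitions (4 symbol, 15 ε)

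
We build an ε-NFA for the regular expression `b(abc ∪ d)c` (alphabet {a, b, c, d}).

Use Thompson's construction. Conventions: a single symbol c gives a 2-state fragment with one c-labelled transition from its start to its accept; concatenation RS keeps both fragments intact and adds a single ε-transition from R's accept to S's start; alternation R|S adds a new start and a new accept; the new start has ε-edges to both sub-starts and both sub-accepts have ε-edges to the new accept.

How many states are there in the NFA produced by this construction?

By structural recursion:
Each of the 6 symbol leaves contributes a 2-state fragment.
  abc : 6 states
  abc ∪ d : 10 states
  b(abc ∪ d)c : 14 states

14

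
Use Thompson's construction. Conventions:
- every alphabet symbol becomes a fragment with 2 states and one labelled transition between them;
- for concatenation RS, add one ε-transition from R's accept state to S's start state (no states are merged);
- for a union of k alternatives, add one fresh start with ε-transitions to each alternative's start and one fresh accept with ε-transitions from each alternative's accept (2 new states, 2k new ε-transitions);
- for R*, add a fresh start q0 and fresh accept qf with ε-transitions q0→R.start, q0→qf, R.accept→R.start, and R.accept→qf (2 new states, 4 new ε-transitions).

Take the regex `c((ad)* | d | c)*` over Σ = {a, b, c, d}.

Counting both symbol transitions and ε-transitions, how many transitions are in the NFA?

21

Building bottom-up:
Each of the 5 symbol leaves contributes 1 transition (1 symbol, 0 ε).
  ad — 3 transitions (2 symbol, 1 ε)
  (ad)* — 7 transitions (2 symbol, 5 ε)
  (ad)* | d | c — 15 transitions (4 symbol, 11 ε)
  ((ad)* | d | c)* — 19 transitions (4 symbol, 15 ε)
  c((ad)* | d | c)* — 21 transitions (5 symbol, 16 ε)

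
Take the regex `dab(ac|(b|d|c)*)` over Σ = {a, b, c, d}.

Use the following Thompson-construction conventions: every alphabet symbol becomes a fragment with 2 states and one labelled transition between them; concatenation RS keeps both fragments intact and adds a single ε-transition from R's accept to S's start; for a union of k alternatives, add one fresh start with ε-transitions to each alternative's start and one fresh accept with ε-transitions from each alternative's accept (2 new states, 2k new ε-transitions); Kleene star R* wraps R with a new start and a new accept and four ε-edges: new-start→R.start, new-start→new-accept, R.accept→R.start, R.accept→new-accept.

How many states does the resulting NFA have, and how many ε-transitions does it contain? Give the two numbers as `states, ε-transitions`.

By structural recursion:
Each of the 8 symbol leaves contributes 2 states and 0 ε-transitions.
  ac — 4 states, 1 ε-transition
  b|d|c — 8 states, 6 ε-transitions
  (b|d|c)* — 10 states, 10 ε-transitions
  ac|(b|d|c)* — 16 states, 15 ε-transitions
  dab(ac|(b|d|c)*) — 22 states, 18 ε-transitions

22, 18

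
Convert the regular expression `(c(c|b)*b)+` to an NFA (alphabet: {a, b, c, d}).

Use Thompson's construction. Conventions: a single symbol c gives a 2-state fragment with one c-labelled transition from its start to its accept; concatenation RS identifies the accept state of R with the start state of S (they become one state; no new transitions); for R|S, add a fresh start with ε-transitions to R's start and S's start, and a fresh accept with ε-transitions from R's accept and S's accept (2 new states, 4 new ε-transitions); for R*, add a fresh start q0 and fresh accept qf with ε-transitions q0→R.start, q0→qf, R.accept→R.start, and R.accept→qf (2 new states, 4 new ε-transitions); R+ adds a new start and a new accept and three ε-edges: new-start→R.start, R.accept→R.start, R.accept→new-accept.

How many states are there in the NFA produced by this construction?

12

Per subexpression:
Each of the 4 symbol leaves contributes a 2-state fragment.
  c|b : 6 states
  (c|b)* : 8 states
  c(c|b)*b : 10 states
  (c(c|b)*b)+ : 12 states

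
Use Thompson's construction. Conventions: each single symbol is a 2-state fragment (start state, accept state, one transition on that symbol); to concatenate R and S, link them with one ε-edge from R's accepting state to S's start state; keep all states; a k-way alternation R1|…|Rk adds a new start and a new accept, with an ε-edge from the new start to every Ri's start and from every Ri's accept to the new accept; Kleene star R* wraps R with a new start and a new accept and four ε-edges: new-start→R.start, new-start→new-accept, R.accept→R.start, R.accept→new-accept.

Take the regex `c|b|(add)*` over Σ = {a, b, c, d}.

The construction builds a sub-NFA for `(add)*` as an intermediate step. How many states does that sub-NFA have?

8

Fragment for `(add)*`:
Each of the 3 symbol leaves contributes a 2-state fragment.
  add = 6 states
  (add)* = 8 states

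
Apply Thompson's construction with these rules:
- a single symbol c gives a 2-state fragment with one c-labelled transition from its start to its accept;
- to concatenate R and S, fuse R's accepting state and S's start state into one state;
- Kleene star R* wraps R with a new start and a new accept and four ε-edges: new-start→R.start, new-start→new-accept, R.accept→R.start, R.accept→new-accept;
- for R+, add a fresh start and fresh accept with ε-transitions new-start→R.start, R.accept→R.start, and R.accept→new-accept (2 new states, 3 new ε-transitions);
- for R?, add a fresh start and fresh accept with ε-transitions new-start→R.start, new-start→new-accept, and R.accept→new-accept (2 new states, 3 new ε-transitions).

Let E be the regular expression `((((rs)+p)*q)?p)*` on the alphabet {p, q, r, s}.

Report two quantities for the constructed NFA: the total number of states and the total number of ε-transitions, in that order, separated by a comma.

Per subexpression:
Each of the 5 symbol leaves contributes 2 states and 0 ε-transitions.
  rs : 3 states, 0 ε-transitions
  (rs)+ : 5 states, 3 ε-transitions
  (rs)+p : 6 states, 3 ε-transitions
  ((rs)+p)* : 8 states, 7 ε-transitions
  ((rs)+p)*q : 9 states, 7 ε-transitions
  (((rs)+p)*q)? : 11 states, 10 ε-transitions
  (((rs)+p)*q)?p : 12 states, 10 ε-transitions
  ((((rs)+p)*q)?p)* : 14 states, 14 ε-transitions

14, 14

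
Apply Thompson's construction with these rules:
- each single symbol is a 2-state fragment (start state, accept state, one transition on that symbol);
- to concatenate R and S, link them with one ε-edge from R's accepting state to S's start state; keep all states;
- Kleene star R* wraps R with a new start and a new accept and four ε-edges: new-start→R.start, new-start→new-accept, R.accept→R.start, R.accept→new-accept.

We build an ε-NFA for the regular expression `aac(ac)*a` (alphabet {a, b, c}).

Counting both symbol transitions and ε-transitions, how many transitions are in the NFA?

15

Recursing over subexpressions:
Each of the 6 symbol leaves contributes 1 transition (1 symbol, 0 ε).
  ac = 3 transitions (2 symbol, 1 ε)
  (ac)* = 7 transitions (2 symbol, 5 ε)
  aac(ac)*a = 15 transitions (6 symbol, 9 ε)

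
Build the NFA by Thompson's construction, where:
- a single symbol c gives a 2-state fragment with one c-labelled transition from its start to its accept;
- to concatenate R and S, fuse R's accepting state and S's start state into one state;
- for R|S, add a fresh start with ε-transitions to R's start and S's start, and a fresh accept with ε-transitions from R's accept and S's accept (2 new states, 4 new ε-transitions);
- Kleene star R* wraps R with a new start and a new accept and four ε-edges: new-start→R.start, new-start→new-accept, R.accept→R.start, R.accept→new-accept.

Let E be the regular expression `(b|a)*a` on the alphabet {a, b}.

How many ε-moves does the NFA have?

By structural recursion:
Each of the 3 symbol leaves contributes 0 ε-transitions.
  b|a = 4 ε-transitions
  (b|a)* = 8 ε-transitions
  (b|a)*a = 8 ε-transitions

8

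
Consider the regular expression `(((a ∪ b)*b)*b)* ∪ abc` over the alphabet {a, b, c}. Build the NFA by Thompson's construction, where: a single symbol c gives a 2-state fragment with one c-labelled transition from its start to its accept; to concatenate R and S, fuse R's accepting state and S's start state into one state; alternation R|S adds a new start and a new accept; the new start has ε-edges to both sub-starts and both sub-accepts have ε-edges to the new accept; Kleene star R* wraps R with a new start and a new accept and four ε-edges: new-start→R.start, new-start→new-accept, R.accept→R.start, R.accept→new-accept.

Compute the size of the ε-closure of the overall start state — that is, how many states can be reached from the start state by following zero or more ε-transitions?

Compute the ε-closure size of each fragment's start state recursively; a symbol fragment's start has no outgoing ε-edge, so its closure is just itself (size 1).
  a ∪ b : C = 1 + 1 + 1 = 3 (the new accept is not ε-reachable since no branch accepts ε)
  (a ∪ b)* : new start has ε-edges to the inner start and to the new accept, so C = 2 + 3 = 5
  (a ∪ b)*b : the left operand accepts ε, so the closure extends into the next operand (the shared merged state is already counted); C = 5 + (1−1) = 5
  ((a ∪ b)*b)* : C = 1 (new start) + 5 (body) + 1 (new accept) = 7
  ((a ∪ b)*b)*b : the left operand accepts ε, so the closure extends into the next operand (the shared merged state is already counted); C = 7 + (1−1) = 7
  (((a ∪ b)*b)*b)* : the star's fresh start ε-reaches both the body's start and the fresh accept: C = 2 + 7 = 9
  abc : C equals the left operand's closure size = 1 (its accept is not ε-reachable, so the closure stops there)
  (((a ∪ b)*b)*b)* ∪ abc : new start ε-reaches every alternative's start; at least one alternative accepts ε, so the union's new accept is reached too: C = 1 + 9 + 1 + 1 = 12

12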